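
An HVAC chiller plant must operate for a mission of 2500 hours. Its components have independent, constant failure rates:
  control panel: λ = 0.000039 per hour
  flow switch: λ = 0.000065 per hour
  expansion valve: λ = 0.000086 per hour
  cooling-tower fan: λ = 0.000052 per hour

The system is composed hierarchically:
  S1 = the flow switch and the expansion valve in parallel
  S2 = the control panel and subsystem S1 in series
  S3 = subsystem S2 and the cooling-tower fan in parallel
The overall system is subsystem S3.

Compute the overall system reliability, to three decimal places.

0.985

R(control panel) = exp(−0.000039 × 2500) = 0.90710
R(flow switch) = exp(−0.000065 × 2500) = 0.85002
R(expansion valve) = exp(−0.000086 × 2500) = 0.80654
R(cooling-tower fan) = exp(−0.000052 × 2500) = 0.87810
Parallel (flow switch and expansion valve): 1 − (1 − 0.85002)(1 − 0.80654) = 0.97098
Series (control panel and [0.97098]): 0.90710 × 0.97098 = 0.88078
Parallel ([0.88078] and cooling-tower fan): 1 − (1 − 0.88078)(1 − 0.87810) = 0.985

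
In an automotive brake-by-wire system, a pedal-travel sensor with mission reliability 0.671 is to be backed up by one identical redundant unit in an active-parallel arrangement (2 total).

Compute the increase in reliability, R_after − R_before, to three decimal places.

R_before = 0.671
R_after = 1 − (1 − 0.671)^2 = 0.892
ΔR = 0.892 − 0.671 = 0.221

0.221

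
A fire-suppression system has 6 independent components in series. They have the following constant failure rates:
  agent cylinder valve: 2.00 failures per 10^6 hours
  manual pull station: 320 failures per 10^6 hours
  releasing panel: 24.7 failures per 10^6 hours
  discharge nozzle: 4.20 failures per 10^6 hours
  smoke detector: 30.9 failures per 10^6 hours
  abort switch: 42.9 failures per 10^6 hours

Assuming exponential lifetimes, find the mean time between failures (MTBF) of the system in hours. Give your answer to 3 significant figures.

Series of exponential components: λ_sys = Σ λ_i
λ_sys = 0.00000200 + 0.000320 + 0.0000247 + 0.00000420 + 0.0000309 + 0.0000429 = 4.2470e-04 /h
MTBF = 1 / λ_sys = 2350 h

2350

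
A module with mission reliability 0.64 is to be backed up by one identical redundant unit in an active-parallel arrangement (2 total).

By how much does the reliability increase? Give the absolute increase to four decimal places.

0.2304

R_before = 0.64
R_after = 1 − (1 − 0.64)^2 = 0.8704
ΔR = 0.8704 − 0.64 = 0.2304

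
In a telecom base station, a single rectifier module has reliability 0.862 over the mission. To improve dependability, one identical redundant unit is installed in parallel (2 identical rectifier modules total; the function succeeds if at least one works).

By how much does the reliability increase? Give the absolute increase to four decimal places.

0.1190

R_before = 0.862
R_after = 1 − (1 − 0.862)^2 = 0.9810
ΔR = 0.9810 − 0.862 = 0.1190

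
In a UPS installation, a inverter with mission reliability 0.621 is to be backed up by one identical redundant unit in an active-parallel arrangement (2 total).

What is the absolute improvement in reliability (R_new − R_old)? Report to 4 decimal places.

R_before = 0.621
R_after = 1 − (1 − 0.621)^2 = 0.8564
ΔR = 0.8564 − 0.621 = 0.2354

0.2354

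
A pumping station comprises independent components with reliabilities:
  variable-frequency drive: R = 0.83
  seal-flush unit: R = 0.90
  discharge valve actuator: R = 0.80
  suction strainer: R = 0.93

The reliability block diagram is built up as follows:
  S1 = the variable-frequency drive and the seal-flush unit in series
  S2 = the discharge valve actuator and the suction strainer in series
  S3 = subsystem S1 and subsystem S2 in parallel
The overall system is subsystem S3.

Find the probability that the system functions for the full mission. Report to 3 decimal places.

0.935

Series (variable-frequency drive and seal-flush unit): 0.83000 × 0.90000 = 0.74700
Series (discharge valve actuator and suction strainer): 0.80000 × 0.93000 = 0.74400
Parallel ([0.74700] and [0.74400]): 1 − (1 − 0.74700)(1 − 0.74400) = 0.935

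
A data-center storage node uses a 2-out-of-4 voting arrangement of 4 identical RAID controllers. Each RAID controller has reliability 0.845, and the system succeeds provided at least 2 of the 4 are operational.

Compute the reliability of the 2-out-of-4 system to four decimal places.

R = Σ_{i=2}^{4} C(4,i) p^i (1−p)^{4−i} with p = 0.845
C(4,2)·0.845^2·0.155^2 = 0.102927
C(4,3)·0.845^3·0.155^1 = 0.374078
C(4,4)·0.845^4·0.155^0 = 0.509832
Sum = 0.9868

0.9868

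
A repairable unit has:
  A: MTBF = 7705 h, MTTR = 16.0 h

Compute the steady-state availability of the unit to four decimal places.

0.9979

A(A) = MTBF/(MTBF+MTTR) = 7705/(7705+16.0) = 0.9979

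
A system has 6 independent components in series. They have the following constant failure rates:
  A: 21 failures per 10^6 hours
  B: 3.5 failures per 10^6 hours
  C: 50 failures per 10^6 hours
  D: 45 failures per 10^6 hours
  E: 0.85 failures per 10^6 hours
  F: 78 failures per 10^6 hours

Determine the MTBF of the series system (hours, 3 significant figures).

Series of exponential components: λ_sys = Σ λ_i
λ_sys = 0.000021 + 0.0000035 + 0.000050 + 0.000045 + 0.00000085 + 0.000078 = 1.9835e-04 /h
MTBF = 1 / λ_sys = 5040 h

5040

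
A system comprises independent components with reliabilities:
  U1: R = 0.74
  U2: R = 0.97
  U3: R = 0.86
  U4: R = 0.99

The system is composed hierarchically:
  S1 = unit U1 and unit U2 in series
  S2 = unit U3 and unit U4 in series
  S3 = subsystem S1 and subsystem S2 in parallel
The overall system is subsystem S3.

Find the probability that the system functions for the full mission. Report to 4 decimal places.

0.9581

Series (U1 and U2): 0.740000 × 0.970000 = 0.717800
Series (U3 and U4): 0.860000 × 0.990000 = 0.851400
Parallel ([0.717800] and [0.851400]): 1 − (1 − 0.717800)(1 − 0.851400) = 0.9581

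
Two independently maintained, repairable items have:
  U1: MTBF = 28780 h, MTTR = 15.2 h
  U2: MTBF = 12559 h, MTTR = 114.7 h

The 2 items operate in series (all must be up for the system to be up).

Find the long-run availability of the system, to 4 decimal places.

A(U1) = MTBF/(MTBF+MTTR) = 28780/(28780+15.2) = 0.999472
A(U2) = MTBF/(MTBF+MTTR) = 12559/(12559+114.7) = 0.990950
Series availability: 0.999472 × 0.990950 = 0.9904

0.9904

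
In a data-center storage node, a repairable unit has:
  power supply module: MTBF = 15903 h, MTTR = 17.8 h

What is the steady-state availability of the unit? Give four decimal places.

A(power supply module) = MTBF/(MTBF+MTTR) = 15903/(15903+17.8) = 0.9989

0.9989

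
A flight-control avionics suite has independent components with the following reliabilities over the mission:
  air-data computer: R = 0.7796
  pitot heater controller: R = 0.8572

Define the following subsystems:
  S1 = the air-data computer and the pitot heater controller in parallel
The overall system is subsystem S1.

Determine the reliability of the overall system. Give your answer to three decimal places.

0.969

Parallel (air-data computer and pitot heater controller): 1 − (1 − 0.77960)(1 − 0.85720) = 0.969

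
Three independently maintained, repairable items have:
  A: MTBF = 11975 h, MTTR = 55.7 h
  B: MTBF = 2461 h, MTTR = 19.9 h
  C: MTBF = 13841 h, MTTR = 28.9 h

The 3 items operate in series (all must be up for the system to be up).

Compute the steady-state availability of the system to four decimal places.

A(A) = MTBF/(MTBF+MTTR) = 11975/(11975+55.7) = 0.995370
A(B) = MTBF/(MTBF+MTTR) = 2461/(2461+19.9) = 0.991979
A(C) = MTBF/(MTBF+MTTR) = 13841/(13841+28.9) = 0.997916
Series availability: 0.995370 × 0.991979 × 0.997916 = 0.9853

0.9853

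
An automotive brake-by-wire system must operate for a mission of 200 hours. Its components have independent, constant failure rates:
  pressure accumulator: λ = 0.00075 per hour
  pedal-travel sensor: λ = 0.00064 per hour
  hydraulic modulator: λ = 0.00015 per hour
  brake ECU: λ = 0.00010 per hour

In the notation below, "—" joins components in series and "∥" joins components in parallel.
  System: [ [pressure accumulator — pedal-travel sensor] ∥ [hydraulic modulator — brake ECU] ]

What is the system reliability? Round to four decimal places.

0.9882

R(pressure accumulator) = exp(−0.00075 × 200) = 0.860708
R(pedal-travel sensor) = exp(−0.00064 × 200) = 0.879853
R(hydraulic modulator) = exp(−0.00015 × 200) = 0.970446
R(brake ECU) = exp(−0.00010 × 200) = 0.980199
Series (pressure accumulator and pedal-travel sensor): 0.860708 × 0.879853 = 0.757297
Series (hydraulic modulator and brake ECU): 0.970446 × 0.980199 = 0.951230
Parallel ([0.757297] and [0.951230]): 1 − (1 − 0.757297)(1 − 0.951230) = 0.9882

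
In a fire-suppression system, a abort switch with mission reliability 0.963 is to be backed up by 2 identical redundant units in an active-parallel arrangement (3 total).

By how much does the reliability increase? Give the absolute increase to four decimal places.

0.0369

R_before = 0.963
R_after = 1 − (1 − 0.963)^3 = 0.9999
ΔR = 0.9999 − 0.963 = 0.0369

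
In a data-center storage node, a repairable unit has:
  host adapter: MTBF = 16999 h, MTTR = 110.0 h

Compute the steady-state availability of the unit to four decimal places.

A(host adapter) = MTBF/(MTBF+MTTR) = 16999/(16999+110.0) = 0.9936

0.9936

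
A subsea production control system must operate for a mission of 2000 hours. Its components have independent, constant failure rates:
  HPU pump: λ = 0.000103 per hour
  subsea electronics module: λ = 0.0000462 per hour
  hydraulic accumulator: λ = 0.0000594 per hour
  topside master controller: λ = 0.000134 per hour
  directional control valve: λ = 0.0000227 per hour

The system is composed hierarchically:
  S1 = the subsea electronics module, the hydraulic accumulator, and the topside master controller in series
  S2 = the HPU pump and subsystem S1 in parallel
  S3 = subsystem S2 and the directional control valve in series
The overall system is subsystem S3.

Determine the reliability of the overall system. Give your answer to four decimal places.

0.8879

R(HPU pump) = exp(−0.000103 × 2000) = 0.813833
R(subsea electronics module) = exp(−0.0000462 × 2000) = 0.911740
R(hydraulic accumulator) = exp(−0.0000594 × 2000) = 0.887985
R(topside master controller) = exp(−0.000134 × 2000) = 0.764908
R(directional control valve) = exp(−0.0000227 × 2000) = 0.955615
Series (subsea electronics module, hydraulic accumulator, and topside master controller): 0.911740 × 0.887985 × 0.764908 = 0.619278
Parallel (HPU pump and [0.619278]): 1 − (1 − 0.813833)(1 − 0.619278) = 0.929122
Series ([0.929122] and directional control valve): 0.929122 × 0.955615 = 0.8879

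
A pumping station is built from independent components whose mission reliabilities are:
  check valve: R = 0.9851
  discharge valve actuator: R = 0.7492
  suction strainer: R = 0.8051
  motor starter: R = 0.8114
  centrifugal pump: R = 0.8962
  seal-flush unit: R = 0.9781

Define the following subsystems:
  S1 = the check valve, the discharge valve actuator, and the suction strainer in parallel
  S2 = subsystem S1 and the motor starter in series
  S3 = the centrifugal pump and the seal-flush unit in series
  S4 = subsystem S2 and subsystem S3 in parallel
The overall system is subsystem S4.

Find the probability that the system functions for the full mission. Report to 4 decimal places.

Parallel (check valve, discharge valve actuator, and suction strainer): 1 − (1 − 0.985100)(1 − 0.749200)(1 − 0.805100) = 0.999272
Series ([0.999272] and motor starter): 0.999272 × 0.811400 = 0.810809
Series (centrifugal pump and seal-flush unit): 0.896200 × 0.978100 = 0.876573
Parallel ([0.810809] and [0.876573]): 1 − (1 − 0.810809)(1 − 0.876573) = 0.9766

0.9766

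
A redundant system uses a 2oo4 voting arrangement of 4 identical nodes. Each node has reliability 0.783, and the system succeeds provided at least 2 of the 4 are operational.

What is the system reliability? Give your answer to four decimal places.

0.9658

R = Σ_{i=2}^{4} C(4,i) p^i (1−p)^{4−i} with p = 0.783
C(4,2)·0.783^2·0.217^2 = 0.173218
C(4,3)·0.783^3·0.217^1 = 0.416682
C(4,4)·0.783^4·0.217^0 = 0.375878
Sum = 0.9658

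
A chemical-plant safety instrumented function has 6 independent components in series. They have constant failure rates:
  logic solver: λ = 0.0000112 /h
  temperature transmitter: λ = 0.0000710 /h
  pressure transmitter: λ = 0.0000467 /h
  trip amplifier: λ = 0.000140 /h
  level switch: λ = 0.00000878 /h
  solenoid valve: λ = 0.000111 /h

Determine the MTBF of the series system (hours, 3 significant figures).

2570

Series of exponential components: λ_sys = Σ λ_i
λ_sys = 0.0000112 + 0.0000710 + 0.0000467 + 0.000140 + 0.00000878 + 0.000111 = 3.8868e-04 /h
MTBF = 1 / λ_sys = 2570 h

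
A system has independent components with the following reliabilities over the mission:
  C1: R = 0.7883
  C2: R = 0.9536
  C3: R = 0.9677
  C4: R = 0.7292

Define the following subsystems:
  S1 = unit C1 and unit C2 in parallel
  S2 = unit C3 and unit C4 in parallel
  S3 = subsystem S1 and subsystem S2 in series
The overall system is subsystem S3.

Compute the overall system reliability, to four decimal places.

0.9815

Parallel (C1 and C2): 1 − (1 − 0.788300)(1 − 0.953600) = 0.990177
Parallel (C3 and C4): 1 − (1 − 0.967700)(1 − 0.729200) = 0.991253
Series ([0.990177] and [0.991253]): 0.990177 × 0.991253 = 0.9815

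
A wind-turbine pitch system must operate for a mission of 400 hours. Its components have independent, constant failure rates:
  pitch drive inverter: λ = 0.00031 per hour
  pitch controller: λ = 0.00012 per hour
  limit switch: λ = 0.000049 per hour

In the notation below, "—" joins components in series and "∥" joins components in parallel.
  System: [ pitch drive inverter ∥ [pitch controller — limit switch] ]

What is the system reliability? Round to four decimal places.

0.9924

R(pitch drive inverter) = exp(−0.00031 × 400) = 0.883380
R(pitch controller) = exp(−0.00012 × 400) = 0.953134
R(limit switch) = exp(−0.000049 × 400) = 0.980591
Series (pitch controller and limit switch): 0.953134 × 0.980591 = 0.934635
Parallel (pitch drive inverter and [0.934635]): 1 − (1 − 0.883380)(1 − 0.934635) = 0.9924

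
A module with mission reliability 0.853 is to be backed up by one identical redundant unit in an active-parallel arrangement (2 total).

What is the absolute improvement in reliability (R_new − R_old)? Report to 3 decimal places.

0.125

R_before = 0.853
R_after = 1 − (1 − 0.853)^2 = 0.978
ΔR = 0.978 − 0.853 = 0.125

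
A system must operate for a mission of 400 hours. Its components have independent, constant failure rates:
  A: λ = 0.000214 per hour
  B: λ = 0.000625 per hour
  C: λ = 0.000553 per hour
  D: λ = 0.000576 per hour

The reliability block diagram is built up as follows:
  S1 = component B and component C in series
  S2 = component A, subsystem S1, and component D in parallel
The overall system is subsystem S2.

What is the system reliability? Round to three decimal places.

0.994

R(A) = exp(−0.000214 × 400) = 0.91796
R(B) = exp(−0.000625 × 400) = 0.77880
R(C) = exp(−0.000553 × 400) = 0.80156
R(D) = exp(−0.000576 × 400) = 0.79422
Series (B and C): 0.77880 × 0.80156 = 0.62425
Parallel (A, [0.62425], and D): 1 − (1 − 0.91796)(1 − 0.62425)(1 − 0.79422) = 0.994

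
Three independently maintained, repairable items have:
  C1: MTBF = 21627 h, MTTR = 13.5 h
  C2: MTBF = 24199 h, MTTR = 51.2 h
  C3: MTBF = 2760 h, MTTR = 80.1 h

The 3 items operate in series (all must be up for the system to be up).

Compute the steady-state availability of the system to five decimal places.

0.96914

A(C1) = MTBF/(MTBF+MTTR) = 21627/(21627+13.5) = 0.999376
A(C2) = MTBF/(MTBF+MTTR) = 24199/(24199+51.2) = 0.997889
A(C3) = MTBF/(MTBF+MTTR) = 2760/(2760+80.1) = 0.971797
Series availability: 0.999376 × 0.997889 × 0.971797 = 0.96914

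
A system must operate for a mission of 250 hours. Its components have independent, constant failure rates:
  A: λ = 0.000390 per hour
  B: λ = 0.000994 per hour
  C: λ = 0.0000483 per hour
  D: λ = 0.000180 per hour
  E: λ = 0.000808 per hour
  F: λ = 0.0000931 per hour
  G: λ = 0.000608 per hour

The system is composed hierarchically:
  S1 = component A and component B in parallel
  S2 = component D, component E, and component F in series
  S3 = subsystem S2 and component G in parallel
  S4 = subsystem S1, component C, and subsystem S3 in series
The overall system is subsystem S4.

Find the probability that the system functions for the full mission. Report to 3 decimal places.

R(A) = exp(−0.000390 × 250) = 0.90710
R(B) = exp(−0.000994 × 250) = 0.77997
R(C) = exp(−0.0000483 × 250) = 0.98800
R(D) = exp(−0.000180 × 250) = 0.95600
R(E) = exp(−0.000808 × 250) = 0.81709
R(F) = exp(−0.0000931 × 250) = 0.97699
R(G) = exp(−0.000608 × 250) = 0.85899
Parallel (A and B): 1 − (1 − 0.90710)(1 − 0.77997) = 0.97956
Series (D, E, and F): 0.95600 × 0.81709 × 0.97699 = 0.76316
Parallel ([0.76316] and G): 1 − (1 − 0.76316)(1 − 0.85899) = 0.96660
Series ([0.97956], C, and [0.96660]): 0.97956 × 0.98800 × 0.96660 = 0.935

0.935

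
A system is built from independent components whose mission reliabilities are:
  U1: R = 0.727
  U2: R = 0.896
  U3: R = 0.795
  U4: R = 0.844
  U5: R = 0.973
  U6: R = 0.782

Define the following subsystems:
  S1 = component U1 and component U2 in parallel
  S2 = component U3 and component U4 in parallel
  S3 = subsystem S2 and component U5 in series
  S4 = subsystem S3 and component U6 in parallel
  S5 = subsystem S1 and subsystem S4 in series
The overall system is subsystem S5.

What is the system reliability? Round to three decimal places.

0.959

Parallel (U1 and U2): 1 − (1 − 0.72700)(1 − 0.89600) = 0.97161
Parallel (U3 and U4): 1 − (1 − 0.79500)(1 − 0.84400) = 0.96802
Series ([0.96802] and U5): 0.96802 × 0.97300 = 0.94188
Parallel ([0.94188] and U6): 1 − (1 − 0.94188)(1 − 0.78200) = 0.98733
Series ([0.97161] and [0.98733]): 0.97161 × 0.98733 = 0.959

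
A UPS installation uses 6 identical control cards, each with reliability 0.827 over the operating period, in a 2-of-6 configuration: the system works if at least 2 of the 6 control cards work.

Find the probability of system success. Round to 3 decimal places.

0.999

R = Σ_{i=2}^{6} C(6,i) p^i (1−p)^{6−i} with p = 0.827
C(6,2)·0.827^2·0.173^4 = 0.00919
C(6,3)·0.827^3·0.173^3 = 0.05857
C(6,4)·0.827^4·0.173^2 = 0.20999
C(6,5)·0.827^5·0.173^1 = 0.40154
C(6,6)·0.827^6·0.173^0 = 0.31991
Sum = 0.999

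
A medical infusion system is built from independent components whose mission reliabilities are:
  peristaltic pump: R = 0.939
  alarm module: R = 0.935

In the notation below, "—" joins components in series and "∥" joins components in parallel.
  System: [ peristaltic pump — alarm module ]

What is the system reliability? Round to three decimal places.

0.878

Series (peristaltic pump and alarm module): 0.93900 × 0.93500 = 0.878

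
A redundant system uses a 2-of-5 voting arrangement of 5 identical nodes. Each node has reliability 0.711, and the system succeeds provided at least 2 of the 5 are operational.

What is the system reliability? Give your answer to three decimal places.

0.973

R = Σ_{i=2}^{5} C(5,i) p^i (1−p)^{5−i} with p = 0.711
C(5,2)·0.711^2·0.289^3 = 0.12202
C(5,3)·0.711^3·0.289^2 = 0.30020
C(5,4)·0.711^4·0.289^1 = 0.36927
C(5,5)·0.711^5·0.289^0 = 0.18170
Sum = 0.973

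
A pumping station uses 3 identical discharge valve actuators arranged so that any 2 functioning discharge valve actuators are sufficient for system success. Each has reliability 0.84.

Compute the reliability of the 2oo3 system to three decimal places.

R = Σ_{i=2}^{3} C(3,i) p^i (1−p)^{3−i} with p = 0.84
C(3,2)·0.84^2·0.16^1 = 0.33869
C(3,3)·0.84^3·0.16^0 = 0.59270
Sum = 0.931

0.931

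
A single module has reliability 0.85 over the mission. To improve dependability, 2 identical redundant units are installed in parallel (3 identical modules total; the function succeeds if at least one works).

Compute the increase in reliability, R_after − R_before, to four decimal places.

0.1466

R_before = 0.85
R_after = 1 − (1 − 0.85)^3 = 0.9966
ΔR = 0.9966 − 0.85 = 0.1466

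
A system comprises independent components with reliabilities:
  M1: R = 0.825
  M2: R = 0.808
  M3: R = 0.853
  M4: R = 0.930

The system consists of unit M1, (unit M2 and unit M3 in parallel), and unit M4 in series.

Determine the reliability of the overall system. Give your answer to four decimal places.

0.7456

Parallel (M2 and M3): 1 − (1 − 0.808000)(1 − 0.853000) = 0.971776
Series (M1, [0.971776], and M4): 0.825000 × 0.971776 × 0.930000 = 0.7456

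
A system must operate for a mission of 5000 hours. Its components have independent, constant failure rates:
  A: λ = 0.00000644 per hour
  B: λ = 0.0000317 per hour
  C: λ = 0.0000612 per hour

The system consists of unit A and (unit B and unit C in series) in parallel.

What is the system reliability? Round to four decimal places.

0.9882

R(A) = exp(−0.00000644 × 5000) = 0.968313
R(B) = exp(−0.0000317 × 5000) = 0.853423
R(C) = exp(−0.0000612 × 5000) = 0.736387
Series (B and C): 0.853423 × 0.736387 = 0.628450
Parallel (A and [0.628450]): 1 − (1 − 0.968313)(1 − 0.628450) = 0.9882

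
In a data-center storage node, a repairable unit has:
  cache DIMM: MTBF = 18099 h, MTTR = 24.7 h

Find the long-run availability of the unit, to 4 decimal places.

A(cache DIMM) = MTBF/(MTBF+MTTR) = 18099/(18099+24.7) = 0.9986

0.9986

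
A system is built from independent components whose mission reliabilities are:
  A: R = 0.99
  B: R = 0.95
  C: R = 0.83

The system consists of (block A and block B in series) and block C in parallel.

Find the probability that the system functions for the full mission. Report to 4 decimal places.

0.9899

Series (A and B): 0.990000 × 0.950000 = 0.940500
Parallel ([0.940500] and C): 1 − (1 − 0.940500)(1 − 0.830000) = 0.9899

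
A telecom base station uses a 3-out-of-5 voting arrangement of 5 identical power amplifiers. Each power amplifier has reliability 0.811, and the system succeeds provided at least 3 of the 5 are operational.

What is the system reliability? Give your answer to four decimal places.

R = Σ_{i=3}^{5} C(5,i) p^i (1−p)^{5−i} with p = 0.811
C(5,3)·0.811^3·0.189^2 = 0.190540
C(5,4)·0.811^4·0.189^1 = 0.408804
C(5,5)·0.811^5·0.189^0 = 0.350836
Sum = 0.9502

0.9502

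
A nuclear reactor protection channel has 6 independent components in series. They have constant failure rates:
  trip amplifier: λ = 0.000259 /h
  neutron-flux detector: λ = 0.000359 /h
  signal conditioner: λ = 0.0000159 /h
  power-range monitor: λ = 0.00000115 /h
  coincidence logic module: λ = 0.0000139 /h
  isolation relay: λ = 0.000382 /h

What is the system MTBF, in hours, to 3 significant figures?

Series of exponential components: λ_sys = Σ λ_i
λ_sys = 0.000259 + 0.000359 + 0.0000159 + 0.00000115 + 0.0000139 + 0.000382 = 1.0310e-03 /h
MTBF = 1 / λ_sys = 970 h

970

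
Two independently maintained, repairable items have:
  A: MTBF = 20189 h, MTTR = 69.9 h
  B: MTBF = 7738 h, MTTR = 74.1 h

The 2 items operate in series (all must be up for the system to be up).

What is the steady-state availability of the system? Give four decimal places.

A(A) = MTBF/(MTBF+MTTR) = 20189/(20189+69.9) = 0.996550
A(B) = MTBF/(MTBF+MTTR) = 7738/(7738+74.1) = 0.990515
Series availability: 0.996550 × 0.990515 = 0.9871

0.9871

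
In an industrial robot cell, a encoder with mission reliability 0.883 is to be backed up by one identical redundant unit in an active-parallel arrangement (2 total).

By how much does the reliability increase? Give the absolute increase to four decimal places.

R_before = 0.883
R_after = 1 − (1 − 0.883)^2 = 0.9863
ΔR = 0.9863 − 0.883 = 0.1033

0.1033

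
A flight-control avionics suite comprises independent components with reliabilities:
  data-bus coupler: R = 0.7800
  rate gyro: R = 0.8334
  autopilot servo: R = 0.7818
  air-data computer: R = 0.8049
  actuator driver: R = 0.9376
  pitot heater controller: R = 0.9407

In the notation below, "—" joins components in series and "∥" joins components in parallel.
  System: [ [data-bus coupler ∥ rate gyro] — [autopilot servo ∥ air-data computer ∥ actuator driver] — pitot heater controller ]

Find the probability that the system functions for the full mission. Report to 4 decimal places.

0.9038

Parallel (data-bus coupler and rate gyro): 1 − (1 − 0.780000)(1 − 0.833400) = 0.963348
Parallel (autopilot servo, air-data computer, and actuator driver): 1 − (1 − 0.781800)(1 − 0.804900)(1 − 0.937600) = 0.997344
Series ([0.963348], [0.997344], and pitot heater controller): 0.963348 × 0.997344 × 0.940700 = 0.9038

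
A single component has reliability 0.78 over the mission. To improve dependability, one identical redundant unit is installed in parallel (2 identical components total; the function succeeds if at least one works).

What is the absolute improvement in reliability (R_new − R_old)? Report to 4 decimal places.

R_before = 0.78
R_after = 1 − (1 − 0.78)^2 = 0.9516
ΔR = 0.9516 − 0.78 = 0.1716

0.1716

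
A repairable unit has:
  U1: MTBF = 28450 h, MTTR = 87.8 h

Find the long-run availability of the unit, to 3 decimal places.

0.997

A(U1) = MTBF/(MTBF+MTTR) = 28450/(28450+87.8) = 0.997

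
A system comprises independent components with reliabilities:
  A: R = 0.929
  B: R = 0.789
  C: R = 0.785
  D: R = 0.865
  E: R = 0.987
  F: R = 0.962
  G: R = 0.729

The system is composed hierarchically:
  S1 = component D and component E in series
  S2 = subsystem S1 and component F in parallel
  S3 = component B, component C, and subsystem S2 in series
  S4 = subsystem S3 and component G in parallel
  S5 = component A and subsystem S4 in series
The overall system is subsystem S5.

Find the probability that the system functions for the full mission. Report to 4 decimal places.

0.8323

Series (D and E): 0.865000 × 0.987000 = 0.853755
Parallel ([0.853755] and F): 1 − (1 − 0.853755)(1 − 0.962000) = 0.994443
Series (B, C, and [0.994443]): 0.789000 × 0.785000 × 0.994443 = 0.615923
Parallel ([0.615923] and G): 1 − (1 − 0.615923)(1 − 0.729000) = 0.895915
Series (A and [0.895915]): 0.929000 × 0.895915 = 0.8323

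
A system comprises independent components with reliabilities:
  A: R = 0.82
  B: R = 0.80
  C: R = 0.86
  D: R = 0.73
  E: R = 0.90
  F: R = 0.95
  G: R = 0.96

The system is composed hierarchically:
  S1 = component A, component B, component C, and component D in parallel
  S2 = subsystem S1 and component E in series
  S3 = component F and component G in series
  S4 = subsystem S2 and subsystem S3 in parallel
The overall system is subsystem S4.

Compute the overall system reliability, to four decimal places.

0.9911

Parallel (A, B, C, and D): 1 − (1 − 0.820000)(1 − 0.800000)(1 − 0.860000)(1 − 0.730000) = 0.998639
Series ([0.998639] and E): 0.998639 × 0.900000 = 0.898775
Series (F and G): 0.950000 × 0.960000 = 0.912000
Parallel ([0.898775] and [0.912000]): 1 − (1 − 0.898775)(1 − 0.912000) = 0.9911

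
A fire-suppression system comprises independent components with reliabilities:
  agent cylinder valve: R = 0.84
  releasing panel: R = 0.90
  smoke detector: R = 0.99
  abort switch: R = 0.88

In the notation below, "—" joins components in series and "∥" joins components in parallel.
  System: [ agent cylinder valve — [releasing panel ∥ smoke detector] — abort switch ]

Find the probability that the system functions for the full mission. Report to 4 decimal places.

Parallel (releasing panel and smoke detector): 1 − (1 − 0.900000)(1 − 0.990000) = 0.999000
Series (agent cylinder valve, [0.999000], and abort switch): 0.840000 × 0.999000 × 0.880000 = 0.7385

0.7385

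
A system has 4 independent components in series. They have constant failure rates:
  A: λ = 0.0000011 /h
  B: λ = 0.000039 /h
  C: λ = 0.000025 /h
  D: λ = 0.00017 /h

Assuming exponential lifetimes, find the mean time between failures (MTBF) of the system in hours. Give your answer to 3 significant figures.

4250

Series of exponential components: λ_sys = Σ λ_i
λ_sys = 0.0000011 + 0.000039 + 0.000025 + 0.00017 = 2.3510e-04 /h
MTBF = 1 / λ_sys = 4250 h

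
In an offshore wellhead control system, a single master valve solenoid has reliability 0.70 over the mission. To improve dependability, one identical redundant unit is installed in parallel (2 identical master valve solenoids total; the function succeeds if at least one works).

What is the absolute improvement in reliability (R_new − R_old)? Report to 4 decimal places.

R_before = 0.70
R_after = 1 − (1 − 0.70)^2 = 0.9100
ΔR = 0.9100 − 0.70 = 0.2100

0.2100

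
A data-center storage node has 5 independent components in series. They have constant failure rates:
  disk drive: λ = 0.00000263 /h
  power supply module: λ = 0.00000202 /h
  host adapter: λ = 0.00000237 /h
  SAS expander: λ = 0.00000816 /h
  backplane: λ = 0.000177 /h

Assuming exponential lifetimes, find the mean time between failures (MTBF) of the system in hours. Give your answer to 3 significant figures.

5200

Series of exponential components: λ_sys = Σ λ_i
λ_sys = 0.00000263 + 0.00000202 + 0.00000237 + 0.00000816 + 0.000177 = 1.9218e-04 /h
MTBF = 1 / λ_sys = 5200 h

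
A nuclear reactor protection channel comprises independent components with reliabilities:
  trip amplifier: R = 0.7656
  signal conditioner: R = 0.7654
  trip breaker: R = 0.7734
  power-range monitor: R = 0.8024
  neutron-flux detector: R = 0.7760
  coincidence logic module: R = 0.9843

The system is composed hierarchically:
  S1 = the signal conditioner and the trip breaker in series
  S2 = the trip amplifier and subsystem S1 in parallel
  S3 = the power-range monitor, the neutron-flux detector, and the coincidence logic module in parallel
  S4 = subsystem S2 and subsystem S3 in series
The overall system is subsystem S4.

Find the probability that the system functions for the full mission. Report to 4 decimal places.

Series (signal conditioner and trip breaker): 0.765400 × 0.773400 = 0.591960
Parallel (trip amplifier and [0.591960]): 1 − (1 − 0.765600)(1 − 0.591960) = 0.904355
Parallel (power-range monitor, neutron-flux detector, and coincidence logic module): 1 − (1 − 0.802400)(1 − 0.776000)(1 − 0.984300) = 0.999305
Series ([0.904355] and [0.999305]): 0.904355 × 0.999305 = 0.9037

0.9037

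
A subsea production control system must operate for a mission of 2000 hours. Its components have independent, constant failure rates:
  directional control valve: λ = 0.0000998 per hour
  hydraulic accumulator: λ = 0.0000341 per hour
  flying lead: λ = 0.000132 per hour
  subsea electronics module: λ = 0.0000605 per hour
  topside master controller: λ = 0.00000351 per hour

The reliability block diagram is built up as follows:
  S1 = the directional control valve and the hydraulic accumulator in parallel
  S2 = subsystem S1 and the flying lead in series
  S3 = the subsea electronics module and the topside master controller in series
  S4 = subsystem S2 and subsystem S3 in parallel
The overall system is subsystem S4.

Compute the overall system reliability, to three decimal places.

R(directional control valve) = exp(−0.0000998 × 2000) = 0.81906
R(hydraulic accumulator) = exp(−0.0000341 × 2000) = 0.93407
R(flying lead) = exp(−0.000132 × 2000) = 0.76797
R(subsea electronics module) = exp(−0.0000605 × 2000) = 0.88603
R(topside master controller) = exp(−0.00000351 × 2000) = 0.99300
Parallel (directional control valve and hydraulic accumulator): 1 − (1 − 0.81906)(1 − 0.93407) = 0.98807
Series ([0.98807] and flying lead): 0.98807 × 0.76797 = 0.75881
Series (subsea electronics module and topside master controller): 0.88603 × 0.99300 = 0.87983
Parallel ([0.75881] and [0.87983]): 1 − (1 − 0.75881)(1 − 0.87983) = 0.971

0.971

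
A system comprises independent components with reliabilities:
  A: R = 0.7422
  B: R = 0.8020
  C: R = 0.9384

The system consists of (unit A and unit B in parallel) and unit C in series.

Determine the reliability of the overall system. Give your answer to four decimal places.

0.8905

Parallel (A and B): 1 − (1 − 0.742200)(1 − 0.802000) = 0.948956
Series ([0.948956] and C): 0.948956 × 0.938400 = 0.8905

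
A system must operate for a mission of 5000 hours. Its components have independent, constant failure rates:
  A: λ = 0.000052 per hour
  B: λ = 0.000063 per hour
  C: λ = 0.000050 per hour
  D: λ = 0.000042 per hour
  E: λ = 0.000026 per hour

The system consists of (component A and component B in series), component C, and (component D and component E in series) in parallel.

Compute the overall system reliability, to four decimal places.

0.9721

R(A) = exp(−0.000052 × 5000) = 0.771052
R(B) = exp(−0.000063 × 5000) = 0.729789
R(C) = exp(−0.000050 × 5000) = 0.778801
R(D) = exp(−0.000042 × 5000) = 0.810584
R(E) = exp(−0.000026 × 5000) = 0.878095
Series (A and B): 0.771052 × 0.729789 = 0.562705
Series (D and E): 0.810584 × 0.878095 = 0.711770
Parallel ([0.562705], C, and [0.711770]): 1 − (1 − 0.562705)(1 − 0.778801)(1 − 0.711770) = 0.9721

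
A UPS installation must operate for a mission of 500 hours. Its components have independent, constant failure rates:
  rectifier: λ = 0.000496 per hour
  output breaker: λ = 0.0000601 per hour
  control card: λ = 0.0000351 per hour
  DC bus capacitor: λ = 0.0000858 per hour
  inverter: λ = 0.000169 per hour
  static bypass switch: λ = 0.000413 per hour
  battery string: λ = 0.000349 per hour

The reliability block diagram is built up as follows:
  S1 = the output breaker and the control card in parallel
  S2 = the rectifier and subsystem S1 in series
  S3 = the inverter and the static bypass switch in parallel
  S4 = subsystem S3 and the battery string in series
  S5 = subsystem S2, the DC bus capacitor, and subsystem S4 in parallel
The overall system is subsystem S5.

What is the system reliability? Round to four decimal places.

0.9984

R(rectifier) = exp(−0.000496 × 500) = 0.780360
R(output breaker) = exp(−0.0000601 × 500) = 0.970397
R(control card) = exp(−0.0000351 × 500) = 0.982603
R(DC bus capacitor) = exp(−0.0000858 × 500) = 0.958007
R(inverter) = exp(−0.000169 × 500) = 0.918972
R(static bypass switch) = exp(−0.000413 × 500) = 0.813426
R(battery string) = exp(−0.000349 × 500) = 0.839877
Parallel (output breaker and control card): 1 − (1 − 0.970397)(1 − 0.982603) = 0.999485
Series (rectifier and [0.999485]): 0.780360 × 0.999485 = 0.779958
Parallel (inverter and static bypass switch): 1 − (1 − 0.918972)(1 − 0.813426) = 0.984882
Series ([0.984882] and battery string): 0.984882 × 0.839877 = 0.827180
Parallel ([0.779958], DC bus capacitor, and [0.827180]): 1 − (1 − 0.779958)(1 − 0.958007)(1 − 0.827180) = 0.9984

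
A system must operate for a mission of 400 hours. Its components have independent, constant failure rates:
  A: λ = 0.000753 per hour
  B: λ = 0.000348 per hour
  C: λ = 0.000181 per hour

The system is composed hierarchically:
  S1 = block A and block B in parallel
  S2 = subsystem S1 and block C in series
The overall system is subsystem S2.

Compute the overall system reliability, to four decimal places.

R(A) = exp(−0.000753 × 400) = 0.739930
R(B) = exp(−0.000348 × 400) = 0.870054
R(C) = exp(−0.000181 × 400) = 0.930159
Parallel (A and B): 1 − (1 − 0.739930)(1 − 0.870054) = 0.966205
Series ([0.966205] and C): 0.966205 × 0.930159 = 0.8987

0.8987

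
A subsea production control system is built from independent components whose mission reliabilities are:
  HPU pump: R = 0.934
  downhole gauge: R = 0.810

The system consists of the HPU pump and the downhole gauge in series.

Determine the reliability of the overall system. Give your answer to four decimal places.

Series (HPU pump and downhole gauge): 0.934000 × 0.810000 = 0.7565

0.7565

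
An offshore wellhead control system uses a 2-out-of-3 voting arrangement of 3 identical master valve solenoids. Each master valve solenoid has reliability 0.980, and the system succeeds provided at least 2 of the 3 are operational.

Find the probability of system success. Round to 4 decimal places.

R = Σ_{i=2}^{3} C(3,i) p^i (1−p)^{3−i} with p = 0.980
C(3,2)·0.980^2·0.020^1 = 0.057624
C(3,3)·0.980^3·0.020^0 = 0.941192
Sum = 0.9988

0.9988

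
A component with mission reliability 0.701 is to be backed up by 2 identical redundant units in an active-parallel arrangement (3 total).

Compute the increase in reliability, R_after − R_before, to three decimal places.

0.272

R_before = 0.701
R_after = 1 − (1 − 0.701)^3 = 0.973
ΔR = 0.973 − 0.701 = 0.272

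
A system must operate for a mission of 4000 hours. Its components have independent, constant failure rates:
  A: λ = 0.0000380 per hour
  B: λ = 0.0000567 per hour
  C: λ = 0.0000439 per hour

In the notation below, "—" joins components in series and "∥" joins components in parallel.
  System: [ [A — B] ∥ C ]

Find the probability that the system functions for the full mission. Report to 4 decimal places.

0.9492

R(A) = exp(−0.0000380 × 4000) = 0.858988
R(B) = exp(−0.0000567 × 4000) = 0.797080
R(C) = exp(−0.0000439 × 4000) = 0.838953
Series (A and B): 0.858988 × 0.797080 = 0.684682
Parallel ([0.684682] and C): 1 − (1 − 0.684682)(1 − 0.838953) = 0.9492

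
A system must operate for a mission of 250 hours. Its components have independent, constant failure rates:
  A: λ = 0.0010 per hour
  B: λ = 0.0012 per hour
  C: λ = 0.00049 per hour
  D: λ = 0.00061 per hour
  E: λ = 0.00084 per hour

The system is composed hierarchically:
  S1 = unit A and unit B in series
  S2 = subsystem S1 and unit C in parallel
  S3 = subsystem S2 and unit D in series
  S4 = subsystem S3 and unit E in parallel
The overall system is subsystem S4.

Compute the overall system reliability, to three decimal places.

R(A) = exp(−0.0010 × 250) = 0.77880
R(B) = exp(−0.0012 × 250) = 0.74082
R(C) = exp(−0.00049 × 250) = 0.88471
R(D) = exp(−0.00061 × 250) = 0.85856
R(E) = exp(−0.00084 × 250) = 0.81058
Series (A and B): 0.77880 × 0.74082 = 0.57695
Parallel ([0.57695] and C): 1 − (1 − 0.57695)(1 − 0.88471) = 0.95123
Series ([0.95123] and D): 0.95123 × 0.85856 = 0.81669
Parallel ([0.81669] and E): 1 − (1 − 0.81669)(1 − 0.81058) = 0.965

0.965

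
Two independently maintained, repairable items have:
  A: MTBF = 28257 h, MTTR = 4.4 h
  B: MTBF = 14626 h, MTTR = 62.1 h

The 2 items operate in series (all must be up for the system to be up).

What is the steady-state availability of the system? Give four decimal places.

A(A) = MTBF/(MTBF+MTTR) = 28257/(28257+4.4) = 0.999844
A(B) = MTBF/(MTBF+MTTR) = 14626/(14626+62.1) = 0.995772
Series availability: 0.999844 × 0.995772 = 0.9956

0.9956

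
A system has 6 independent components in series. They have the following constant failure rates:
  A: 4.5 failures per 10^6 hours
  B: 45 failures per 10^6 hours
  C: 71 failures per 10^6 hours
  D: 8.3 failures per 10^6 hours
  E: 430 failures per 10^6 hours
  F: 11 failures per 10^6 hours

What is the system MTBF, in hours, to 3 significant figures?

1760

Series of exponential components: λ_sys = Σ λ_i
λ_sys = 0.0000045 + 0.000045 + 0.000071 + 0.0000083 + 0.00043 + 0.000011 = 5.6980e-04 /h
MTBF = 1 / λ_sys = 1760 h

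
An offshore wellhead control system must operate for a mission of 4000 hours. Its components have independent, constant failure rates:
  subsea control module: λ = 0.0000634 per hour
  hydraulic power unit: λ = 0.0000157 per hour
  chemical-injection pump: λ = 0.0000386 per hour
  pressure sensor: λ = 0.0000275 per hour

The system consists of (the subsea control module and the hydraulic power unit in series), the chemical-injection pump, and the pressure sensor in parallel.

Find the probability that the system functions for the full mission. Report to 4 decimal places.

R(subsea control module) = exp(−0.0000634 × 4000) = 0.776002
R(hydraulic power unit) = exp(−0.0000157 × 4000) = 0.939131
R(chemical-injection pump) = exp(−0.0000386 × 4000) = 0.856929
R(pressure sensor) = exp(−0.0000275 × 4000) = 0.895834
Series (subsea control module and hydraulic power unit): 0.776002 × 0.939131 = 0.728768
Parallel ([0.728768], chemical-injection pump, and pressure sensor): 1 − (1 − 0.728768)(1 − 0.856929)(1 − 0.895834) = 0.9960

0.9960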